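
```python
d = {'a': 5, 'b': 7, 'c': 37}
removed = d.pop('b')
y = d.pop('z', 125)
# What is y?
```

After line 1: d = {'a': 5, 'b': 7, 'c': 37}
After line 2 (pop 'b' returns 7): d = {'a': 5, 'c': 37}, removed = 7
After line 3 (pop 'z' missing, returns default 125): d = {'a': 5, 'c': 37}, y = 125

125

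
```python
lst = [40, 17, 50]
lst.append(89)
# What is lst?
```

[40, 17, 50, 89]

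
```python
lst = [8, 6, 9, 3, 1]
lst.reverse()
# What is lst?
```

[1, 3, 9, 6, 8]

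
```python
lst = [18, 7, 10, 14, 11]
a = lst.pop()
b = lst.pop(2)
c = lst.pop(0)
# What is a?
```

After line 1: lst = [18, 7, 10, 14, 11]
After line 2 (pop() -> a = 11): lst = [18, 7, 10, 14]
After line 3 (pop(2) -> b = 10): lst = [18, 7, 14]
After line 4 (pop(0) -> c = 18): lst = [7, 14]

11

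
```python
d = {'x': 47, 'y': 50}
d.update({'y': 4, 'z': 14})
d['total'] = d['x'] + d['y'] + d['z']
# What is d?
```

After line 1: d = {'x': 47, 'y': 50}
After line 2 (y overwritten, z added): d = {'x': 47, 'y': 4, 'z': 14}
After line 3 (total = 47 + 4 + 14 = 65): d = {'x': 47, 'y': 4, 'z': 14, 'total': 65}

{'x': 47, 'y': 4, 'z': 14, 'total': 65}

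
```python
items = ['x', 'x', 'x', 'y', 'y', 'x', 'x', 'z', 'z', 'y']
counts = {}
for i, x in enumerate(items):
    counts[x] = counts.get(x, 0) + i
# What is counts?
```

Initial: counts = {}, items = ['x', 'x', 'x', 'y', 'y', 'x', 'x', 'z', 'z', 'y']
i=0, x='x': counts = {'x': 0}
i=1, x='x': counts = {'x': 1}
i=2, x='x': counts = {'x': 3}
i=3, x='y': counts = {'x': 3, 'y': 3}
i=4, x='y': counts = {'x': 3, 'y': 7}
i=5, x='x': counts = {'x': 8, 'y': 7}
i=6, x='x': counts = {'x': 14, 'y': 7}
i=7, x='z': counts = {'x': 14, 'y': 7, 'z': 7}
i=8, x='z': counts = {'x': 14, 'y': 7, 'z': 15}
i=9, x='y': counts = {'x': 14, 'y': 16, 'z': 15}

{'x': 14, 'y': 16, 'z': 15}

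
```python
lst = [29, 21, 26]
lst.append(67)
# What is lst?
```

[29, 21, 26, 67]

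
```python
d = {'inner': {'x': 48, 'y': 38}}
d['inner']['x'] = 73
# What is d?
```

After line 1: d = {'inner': {'x': 48, 'y': 38}}
After line 2 (inner x overwritten): d = {'inner': {'x': 73, 'y': 38}}

{'inner': {'x': 73, 'y': 38}}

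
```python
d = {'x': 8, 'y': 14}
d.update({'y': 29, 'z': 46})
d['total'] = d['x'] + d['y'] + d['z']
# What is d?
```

After line 1: d = {'x': 8, 'y': 14}
After line 2 (y overwritten, z added): d = {'x': 8, 'y': 29, 'z': 46}
After line 3 (total = 8 + 29 + 46 = 83): d = {'x': 8, 'y': 29, 'z': 46, 'total': 83}

{'x': 8, 'y': 29, 'z': 46, 'total': 83}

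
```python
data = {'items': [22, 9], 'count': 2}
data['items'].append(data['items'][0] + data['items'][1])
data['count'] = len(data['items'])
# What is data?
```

After line 1: data = {'items': [22, 9], 'count': 2}
After line 2 (append 22 + 9 = 31): data = {'items': [22, 9, 31], 'count': 2}
After line 3 (count = len(items) = 3): data = {'items': [22, 9, 31], 'count': 3}

{'items': [22, 9, 31], 'count': 3}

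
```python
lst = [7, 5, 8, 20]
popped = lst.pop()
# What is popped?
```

20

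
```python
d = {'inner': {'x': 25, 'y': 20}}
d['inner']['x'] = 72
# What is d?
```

After line 1: d = {'inner': {'x': 25, 'y': 20}}
After line 2 (inner x overwritten): d = {'inner': {'x': 72, 'y': 20}}

{'inner': {'x': 72, 'y': 20}}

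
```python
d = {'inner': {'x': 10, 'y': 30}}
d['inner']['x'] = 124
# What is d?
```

After line 1: d = {'inner': {'x': 10, 'y': 30}}
After line 2 (inner x overwritten): d = {'inner': {'x': 124, 'y': 30}}

{'inner': {'x': 124, 'y': 30}}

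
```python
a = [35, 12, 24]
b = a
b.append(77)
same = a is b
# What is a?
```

After line 1: a = [35, 12, 24]
After line 2 (b = a is an alias, same object): a = [35, 12, 24], b = [35, 12, 24]
After line 3 (b.append mutates the shared list): a = [35, 12, 24, 77], b = [35, 12, 24, 77]
After line 4 (same = a is b; same object -> True): same = True

[35, 12, 24, 77]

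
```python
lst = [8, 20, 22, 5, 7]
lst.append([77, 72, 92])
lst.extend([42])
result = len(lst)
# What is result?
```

After line 1: lst = [8, 20, 22, 5, 7]
After line 2 (append adds [77, 72, 92] as single element): lst = [8, 20, 22, 5, 7, [77, 72, 92]]
After line 3 (extend unpacks [42], adds 42): lst = [8, 20, 22, 5, 7, [77, 72, 92], 42]
After line 4: result = len(lst) = 7

7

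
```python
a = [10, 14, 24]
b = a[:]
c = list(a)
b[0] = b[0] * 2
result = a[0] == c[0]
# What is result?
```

After line 1: a = [10, 14, 24]
After line 2 (b = a[:], copy): a = [10, 14, 24], b = [10, 14, 24]
After line 3 (c = list(a) is a copy, new object): c = [10, 14, 24]
After line 4 (b[0] = 10 * 2 = 20; only b mutates (copy)): a = [10, 14, 24], b = [20, 14, 24], c = [10, 14, 24]
After line 5 (a[0] = 10, c[0] = 10; result = True)

True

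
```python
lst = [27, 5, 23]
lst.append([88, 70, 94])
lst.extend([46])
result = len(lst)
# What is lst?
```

After line 1: lst = [27, 5, 23]
After line 2 (append adds [88, 70, 94] as single element): lst = [27, 5, 23, [88, 70, 94]]
After line 3 (extend unpacks [46], adds 46): lst = [27, 5, 23, [88, 70, 94], 46]
After line 4: result = len(lst) = 5

[27, 5, 23, [88, 70, 94], 46]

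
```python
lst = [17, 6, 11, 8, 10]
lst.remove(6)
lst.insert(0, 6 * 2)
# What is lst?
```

After line 1: lst = [17, 6, 11, 8, 10]
After line 2 (remove first 6): lst = [17, 11, 8, 10]
After line 3 (insert 12 at index 0): lst = [12, 17, 11, 8, 10]

[12, 17, 11, 8, 10]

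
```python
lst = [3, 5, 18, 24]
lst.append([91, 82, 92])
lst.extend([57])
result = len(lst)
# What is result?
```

After line 1: lst = [3, 5, 18, 24]
After line 2 (append adds [91, 82, 92] as single element): lst = [3, 5, 18, 24, [91, 82, 92]]
After line 3 (extend unpacks [57], adds 57): lst = [3, 5, 18, 24, [91, 82, 92], 57]
After line 4: result = len(lst) = 6

6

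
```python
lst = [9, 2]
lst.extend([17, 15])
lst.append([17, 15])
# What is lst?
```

After line 1: lst = [9, 2]
After line 2 (extend unpacks [17, 15]): lst = [9, 2, 17, 15]
After line 3 (append adds [17, 15] as single element): lst = [9, 2, 17, 15, [17, 15]]

[9, 2, 17, 15, [17, 15]]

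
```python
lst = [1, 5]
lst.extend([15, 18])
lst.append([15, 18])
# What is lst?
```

After line 1: lst = [1, 5]
After line 2 (extend unpacks [15, 18]): lst = [1, 5, 15, 18]
After line 3 (append adds [15, 18] as single element): lst = [1, 5, 15, 18, [15, 18]]

[1, 5, 15, 18, [15, 18]]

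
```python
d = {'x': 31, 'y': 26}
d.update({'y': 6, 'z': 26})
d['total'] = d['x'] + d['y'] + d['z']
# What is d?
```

After line 1: d = {'x': 31, 'y': 26}
After line 2 (y overwritten, z added): d = {'x': 31, 'y': 6, 'z': 26}
After line 3 (total = 31 + 6 + 26 = 63): d = {'x': 31, 'y': 6, 'z': 26, 'total': 63}

{'x': 31, 'y': 6, 'z': 26, 'total': 63}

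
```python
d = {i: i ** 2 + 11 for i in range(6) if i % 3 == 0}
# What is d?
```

{0: 11, 3: 20}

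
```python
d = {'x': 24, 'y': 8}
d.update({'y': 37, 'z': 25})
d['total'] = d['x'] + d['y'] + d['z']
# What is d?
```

After line 1: d = {'x': 24, 'y': 8}
After line 2 (y overwritten, z added): d = {'x': 24, 'y': 37, 'z': 25}
After line 3 (total = 24 + 37 + 25 = 86): d = {'x': 24, 'y': 37, 'z': 25, 'total': 86}

{'x': 24, 'y': 37, 'z': 25, 'total': 86}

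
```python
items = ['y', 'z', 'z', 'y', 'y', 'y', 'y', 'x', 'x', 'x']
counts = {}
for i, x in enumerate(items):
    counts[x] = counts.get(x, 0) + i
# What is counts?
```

Initial: counts = {}, items = ['y', 'z', 'z', 'y', 'y', 'y', 'y', 'x', 'x', 'x']
i=0, x='y': counts = {'y': 0}
i=1, x='z': counts = {'y': 0, 'z': 1}
i=2, x='z': counts = {'y': 0, 'z': 3}
i=3, x='y': counts = {'y': 3, 'z': 3}
i=4, x='y': counts = {'y': 7, 'z': 3}
i=5, x='y': counts = {'y': 12, 'z': 3}
i=6, x='y': counts = {'y': 18, 'z': 3}
i=7, x='x': counts = {'y': 18, 'z': 3, 'x': 7}
i=8, x='x': counts = {'y': 18, 'z': 3, 'x': 15}
i=9, x='x': counts = {'y': 18, 'z': 3, 'x': 24}

{'y': 18, 'z': 3, 'x': 24}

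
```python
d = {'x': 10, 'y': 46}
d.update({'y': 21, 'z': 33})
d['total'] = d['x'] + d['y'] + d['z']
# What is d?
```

After line 1: d = {'x': 10, 'y': 46}
After line 2 (y overwritten, z added): d = {'x': 10, 'y': 21, 'z': 33}
After line 3 (total = 10 + 21 + 33 = 64): d = {'x': 10, 'y': 21, 'z': 33, 'total': 64}

{'x': 10, 'y': 21, 'z': 33, 'total': 64}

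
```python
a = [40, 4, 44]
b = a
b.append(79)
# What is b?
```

After line 1: a = [40, 4, 44]
After line 2 (b = a is an alias, same object): a = [40, 4, 44], b = [40, 4, 44]
After line 3 (b.append mutates the shared list): a = [40, 4, 44, 79], b = [40, 4, 44, 79]

[40, 4, 44, 79]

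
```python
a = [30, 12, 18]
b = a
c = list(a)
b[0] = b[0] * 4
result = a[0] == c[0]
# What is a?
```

After line 1: a = [30, 12, 18]
After line 2 (b = a, alias): a = [30, 12, 18], b = [30, 12, 18]
After line 3 (c = list(a) is a copy, new object): c = [30, 12, 18]
After line 4 (b[0] = 30 * 4 = 120; mutates shared a/b): a = b = [120, 12, 18], c = [30, 12, 18]
After line 5 (a[0] = 120, c[0] = 30; result = False)

[120, 12, 18]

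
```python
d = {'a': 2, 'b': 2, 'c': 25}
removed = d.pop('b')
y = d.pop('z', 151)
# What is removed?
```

After line 1: d = {'a': 2, 'b': 2, 'c': 25}
After line 2 (pop 'b' returns 2): d = {'a': 2, 'c': 25}, removed = 2
After line 3 (pop 'z' missing, returns default 151): d = {'a': 2, 'c': 25}, y = 151

2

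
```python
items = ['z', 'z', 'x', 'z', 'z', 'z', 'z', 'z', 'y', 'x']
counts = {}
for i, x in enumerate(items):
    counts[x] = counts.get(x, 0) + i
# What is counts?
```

Initial: counts = {}, items = ['z', 'z', 'x', 'z', 'z', 'z', 'z', 'z', 'y', 'x']
i=0, x='z': counts = {'z': 0}
i=1, x='z': counts = {'z': 1}
i=2, x='x': counts = {'z': 1, 'x': 2}
i=3, x='z': counts = {'z': 4, 'x': 2}
i=4, x='z': counts = {'z': 8, 'x': 2}
i=5, x='z': counts = {'z': 13, 'x': 2}
i=6, x='z': counts = {'z': 19, 'x': 2}
i=7, x='z': counts = {'z': 26, 'x': 2}
i=8, x='y': counts = {'z': 26, 'x': 2, 'y': 8}
i=9, x='x': counts = {'z': 26, 'x': 11, 'y': 8}

{'z': 26, 'x': 11, 'y': 8}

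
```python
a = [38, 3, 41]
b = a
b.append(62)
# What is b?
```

After line 1: a = [38, 3, 41]
After line 2 (b = a is an alias, same object): a = [38, 3, 41], b = [38, 3, 41]
After line 3 (b.append mutates the shared list): a = [38, 3, 41, 62], b = [38, 3, 41, 62]

[38, 3, 41, 62]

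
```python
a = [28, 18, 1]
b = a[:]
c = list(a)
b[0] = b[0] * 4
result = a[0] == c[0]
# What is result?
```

After line 1: a = [28, 18, 1]
After line 2 (b = a[:], copy): a = [28, 18, 1], b = [28, 18, 1]
After line 3 (c = list(a) is a copy, new object): c = [28, 18, 1]
After line 4 (b[0] = 28 * 4 = 112; only b mutates (copy)): a = [28, 18, 1], b = [112, 18, 1], c = [28, 18, 1]
After line 5 (a[0] = 28, c[0] = 28; result = True)

True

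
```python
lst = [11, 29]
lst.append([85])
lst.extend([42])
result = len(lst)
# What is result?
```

After line 1: lst = [11, 29]
After line 2 (append adds [85] as single element): lst = [11, 29, [85]]
After line 3 (extend unpacks [42], adds 42): lst = [11, 29, [85], 42]
After line 4: result = len(lst) = 4

4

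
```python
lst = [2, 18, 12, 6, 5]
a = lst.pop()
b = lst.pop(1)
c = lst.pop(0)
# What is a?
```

After line 1: lst = [2, 18, 12, 6, 5]
After line 2 (pop() -> a = 5): lst = [2, 18, 12, 6]
After line 3 (pop(1) -> b = 18): lst = [2, 12, 6]
After line 4 (pop(0) -> c = 2): lst = [12, 6]

5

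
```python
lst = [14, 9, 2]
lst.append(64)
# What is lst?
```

[14, 9, 2, 64]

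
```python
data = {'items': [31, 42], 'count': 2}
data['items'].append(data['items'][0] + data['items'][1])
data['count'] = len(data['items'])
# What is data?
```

After line 1: data = {'items': [31, 42], 'count': 2}
After line 2 (append 31 + 42 = 73): data = {'items': [31, 42, 73], 'count': 2}
After line 3 (count = len(items) = 3): data = {'items': [31, 42, 73], 'count': 3}

{'items': [31, 42, 73], 'count': 3}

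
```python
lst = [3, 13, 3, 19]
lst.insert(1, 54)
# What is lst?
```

[3, 54, 13, 3, 19]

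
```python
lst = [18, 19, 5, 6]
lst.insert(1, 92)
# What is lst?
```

[18, 92, 19, 5, 6]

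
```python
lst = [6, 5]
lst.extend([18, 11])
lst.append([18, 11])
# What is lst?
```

After line 1: lst = [6, 5]
After line 2 (extend unpacks [18, 11]): lst = [6, 5, 18, 11]
After line 3 (append adds [18, 11] as single element): lst = [6, 5, 18, 11, [18, 11]]

[6, 5, 18, 11, [18, 11]]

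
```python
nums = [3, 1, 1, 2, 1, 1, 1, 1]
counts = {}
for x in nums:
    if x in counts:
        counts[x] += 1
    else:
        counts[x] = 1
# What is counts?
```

Initial: counts = {}, nums = [3, 1, 1, 2, 1, 1, 1, 1]
See 3: counts = {3: 1}
See 1: counts = {3: 1, 1: 1}
See 1: counts = {3: 1, 1: 2}
See 2: counts = {3: 1, 1: 2, 2: 1}
See 1: counts = {3: 1, 1: 3, 2: 1}
See 1: counts = {3: 1, 1: 4, 2: 1}
See 1: counts = {3: 1, 1: 5, 2: 1}
See 1: counts = {3: 1, 1: 6, 2: 1}

{3: 1, 1: 6, 2: 1}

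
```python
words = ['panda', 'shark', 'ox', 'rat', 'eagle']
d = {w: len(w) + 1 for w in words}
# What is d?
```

{'panda': 6, 'shark': 6, 'ox': 3, 'rat': 4, 'eagle': 6}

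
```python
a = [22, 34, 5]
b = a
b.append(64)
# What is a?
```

After line 1: a = [22, 34, 5]
After line 2 (b = a is an alias, same object): a = [22, 34, 5], b = [22, 34, 5]
After line 3 (b.append mutates the shared list): a = [22, 34, 5, 64], b = [22, 34, 5, 64]

[22, 34, 5, 64]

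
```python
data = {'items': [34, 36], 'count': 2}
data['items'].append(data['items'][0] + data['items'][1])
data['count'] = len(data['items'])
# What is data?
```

After line 1: data = {'items': [34, 36], 'count': 2}
After line 2 (append 34 + 36 = 70): data = {'items': [34, 36, 70], 'count': 2}
After line 3 (count = len(items) = 3): data = {'items': [34, 36, 70], 'count': 3}

{'items': [34, 36, 70], 'count': 3}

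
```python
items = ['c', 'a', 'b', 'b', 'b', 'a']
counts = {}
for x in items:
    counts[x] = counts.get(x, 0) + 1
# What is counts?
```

Initial: counts = {}, items = ['c', 'a', 'b', 'b', 'b', 'a']
See 'c': counts = {'c': 1}
See 'a': counts = {'c': 1, 'a': 1}
See 'b': counts = {'c': 1, 'a': 1, 'b': 1}
See 'b': counts = {'c': 1, 'a': 1, 'b': 2}
See 'b': counts = {'c': 1, 'a': 1, 'b': 3}
See 'a': counts = {'c': 1, 'a': 2, 'b': 3}

{'c': 1, 'a': 2, 'b': 3}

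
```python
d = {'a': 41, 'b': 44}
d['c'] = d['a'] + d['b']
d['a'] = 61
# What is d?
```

After line 1: d = {'a': 41, 'b': 44}
After line 2 (d['c'] = 41 + 44): d = {'a': 41, 'b': 44, 'c': 85}
After line 3: d = {'a': 61, 'b': 44, 'c': 85}

{'a': 61, 'b': 44, 'c': 85}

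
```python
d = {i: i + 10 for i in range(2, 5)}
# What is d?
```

{2: 12, 3: 13, 4: 14}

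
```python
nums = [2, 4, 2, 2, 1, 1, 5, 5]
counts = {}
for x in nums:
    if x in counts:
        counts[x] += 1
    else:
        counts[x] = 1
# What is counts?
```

Initial: counts = {}, nums = [2, 4, 2, 2, 1, 1, 5, 5]
See 2: counts = {2: 1}
See 4: counts = {2: 1, 4: 1}
See 2: counts = {2: 2, 4: 1}
See 2: counts = {2: 3, 4: 1}
See 1: counts = {2: 3, 4: 1, 1: 1}
See 1: counts = {2: 3, 4: 1, 1: 2}
See 5: counts = {2: 3, 4: 1, 1: 2, 5: 1}
See 5: counts = {2: 3, 4: 1, 1: 2, 5: 2}

{2: 3, 4: 1, 1: 2, 5: 2}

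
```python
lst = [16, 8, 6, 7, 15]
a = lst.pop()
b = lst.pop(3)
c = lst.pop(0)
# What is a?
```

After line 1: lst = [16, 8, 6, 7, 15]
After line 2 (pop() -> a = 15): lst = [16, 8, 6, 7]
After line 3 (pop(3) -> b = 7): lst = [16, 8, 6]
After line 4 (pop(0) -> c = 16): lst = [8, 6]

15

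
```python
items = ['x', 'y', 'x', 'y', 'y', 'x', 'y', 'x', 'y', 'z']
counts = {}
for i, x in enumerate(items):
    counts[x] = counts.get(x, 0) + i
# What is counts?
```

Initial: counts = {}, items = ['x', 'y', 'x', 'y', 'y', 'x', 'y', 'x', 'y', 'z']
i=0, x='x': counts = {'x': 0}
i=1, x='y': counts = {'x': 0, 'y': 1}
i=2, x='x': counts = {'x': 2, 'y': 1}
i=3, x='y': counts = {'x': 2, 'y': 4}
i=4, x='y': counts = {'x': 2, 'y': 8}
i=5, x='x': counts = {'x': 7, 'y': 8}
i=6, x='y': counts = {'x': 7, 'y': 14}
i=7, x='x': counts = {'x': 14, 'y': 14}
i=8, x='y': counts = {'x': 14, 'y': 22}
i=9, x='z': counts = {'x': 14, 'y': 22, 'z': 9}

{'x': 14, 'y': 22, 'z': 9}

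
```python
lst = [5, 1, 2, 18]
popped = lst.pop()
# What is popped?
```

18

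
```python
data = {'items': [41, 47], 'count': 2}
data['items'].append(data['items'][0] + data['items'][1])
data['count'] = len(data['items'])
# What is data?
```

After line 1: data = {'items': [41, 47], 'count': 2}
After line 2 (append 41 + 47 = 88): data = {'items': [41, 47, 88], 'count': 2}
After line 3 (count = len(items) = 3): data = {'items': [41, 47, 88], 'count': 3}

{'items': [41, 47, 88], 'count': 3}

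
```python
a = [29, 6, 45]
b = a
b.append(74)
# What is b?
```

After line 1: a = [29, 6, 45]
After line 2 (b = a is an alias, same object): a = [29, 6, 45], b = [29, 6, 45]
After line 3 (b.append mutates the shared list): a = [29, 6, 45, 74], b = [29, 6, 45, 74]

[29, 6, 45, 74]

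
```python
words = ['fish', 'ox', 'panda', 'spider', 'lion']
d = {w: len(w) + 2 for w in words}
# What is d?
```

{'fish': 6, 'ox': 4, 'panda': 7, 'spider': 8, 'lion': 6}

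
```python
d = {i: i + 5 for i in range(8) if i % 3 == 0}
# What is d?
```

{0: 5, 3: 8, 6: 11}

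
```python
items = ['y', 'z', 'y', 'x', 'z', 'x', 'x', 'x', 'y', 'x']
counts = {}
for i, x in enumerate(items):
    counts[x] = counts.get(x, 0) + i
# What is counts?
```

Initial: counts = {}, items = ['y', 'z', 'y', 'x', 'z', 'x', 'x', 'x', 'y', 'x']
i=0, x='y': counts = {'y': 0}
i=1, x='z': counts = {'y': 0, 'z': 1}
i=2, x='y': counts = {'y': 2, 'z': 1}
i=3, x='x': counts = {'y': 2, 'z': 1, 'x': 3}
i=4, x='z': counts = {'y': 2, 'z': 5, 'x': 3}
i=5, x='x': counts = {'y': 2, 'z': 5, 'x': 8}
i=6, x='x': counts = {'y': 2, 'z': 5, 'x': 14}
i=7, x='x': counts = {'y': 2, 'z': 5, 'x': 21}
i=8, x='y': counts = {'y': 10, 'z': 5, 'x': 21}
i=9, x='x': counts = {'y': 10, 'z': 5, 'x': 30}

{'y': 10, 'z': 5, 'x': 30}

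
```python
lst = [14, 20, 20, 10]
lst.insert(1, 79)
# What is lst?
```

[14, 79, 20, 20, 10]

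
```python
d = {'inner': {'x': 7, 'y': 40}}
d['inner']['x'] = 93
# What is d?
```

After line 1: d = {'inner': {'x': 7, 'y': 40}}
After line 2 (inner x overwritten): d = {'inner': {'x': 93, 'y': 40}}

{'inner': {'x': 93, 'y': 40}}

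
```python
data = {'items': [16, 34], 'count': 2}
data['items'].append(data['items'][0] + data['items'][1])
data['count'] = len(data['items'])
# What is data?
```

After line 1: data = {'items': [16, 34], 'count': 2}
After line 2 (append 16 + 34 = 50): data = {'items': [16, 34, 50], 'count': 2}
After line 3 (count = len(items) = 3): data = {'items': [16, 34, 50], 'count': 3}

{'items': [16, 34, 50], 'count': 3}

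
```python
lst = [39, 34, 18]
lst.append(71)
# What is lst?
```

[39, 34, 18, 71]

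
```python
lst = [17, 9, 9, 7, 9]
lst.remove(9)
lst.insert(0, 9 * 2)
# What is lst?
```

After line 1: lst = [17, 9, 9, 7, 9]
After line 2 (remove first 9): lst = [17, 9, 7, 9]
After line 3 (insert 18 at index 0): lst = [18, 17, 9, 7, 9]

[18, 17, 9, 7, 9]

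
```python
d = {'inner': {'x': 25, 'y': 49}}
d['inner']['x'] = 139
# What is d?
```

After line 1: d = {'inner': {'x': 25, 'y': 49}}
After line 2 (inner x overwritten): d = {'inner': {'x': 139, 'y': 49}}

{'inner': {'x': 139, 'y': 49}}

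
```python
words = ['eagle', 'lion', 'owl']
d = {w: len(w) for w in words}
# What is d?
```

{'eagle': 5, 'lion': 4, 'owl': 3}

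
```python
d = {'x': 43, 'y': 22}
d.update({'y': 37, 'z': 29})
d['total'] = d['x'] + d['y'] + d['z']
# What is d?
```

After line 1: d = {'x': 43, 'y': 22}
After line 2 (y overwritten, z added): d = {'x': 43, 'y': 37, 'z': 29}
After line 3 (total = 43 + 37 + 29 = 109): d = {'x': 43, 'y': 37, 'z': 29, 'total': 109}

{'x': 43, 'y': 37, 'z': 29, 'total': 109}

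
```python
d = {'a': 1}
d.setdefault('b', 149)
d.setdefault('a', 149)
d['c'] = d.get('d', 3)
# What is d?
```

After line 1: d = {'a': 1}
After line 2 (setdefault adds 'b'=149): d = {'a': 1, 'b': 149}
After line 3 (setdefault 'a' no-op, already exists): d = {'a': 1, 'b': 149}
After line 4 (get('d', 3) returns default since 'd' not in d): d = {'a': 1, 'b': 149, 'c': 3}

{'a': 1, 'b': 149, 'c': 3}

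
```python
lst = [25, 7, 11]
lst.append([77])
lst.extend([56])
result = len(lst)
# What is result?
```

After line 1: lst = [25, 7, 11]
After line 2 (append adds [77] as single element): lst = [25, 7, 11, [77]]
After line 3 (extend unpacks [56], adds 56): lst = [25, 7, 11, [77], 56]
After line 4: result = len(lst) = 5

5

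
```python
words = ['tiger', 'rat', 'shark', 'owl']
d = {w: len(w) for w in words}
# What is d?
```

{'tiger': 5, 'rat': 3, 'shark': 5, 'owl': 3}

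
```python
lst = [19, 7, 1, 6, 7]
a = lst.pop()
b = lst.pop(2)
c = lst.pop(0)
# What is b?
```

After line 1: lst = [19, 7, 1, 6, 7]
After line 2 (pop() -> a = 7): lst = [19, 7, 1, 6]
After line 3 (pop(2) -> b = 1): lst = [19, 7, 6]
After line 4 (pop(0) -> c = 19): lst = [7, 6]

1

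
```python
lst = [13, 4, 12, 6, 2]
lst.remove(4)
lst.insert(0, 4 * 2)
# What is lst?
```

After line 1: lst = [13, 4, 12, 6, 2]
After line 2 (remove first 4): lst = [13, 12, 6, 2]
After line 3 (insert 8 at index 0): lst = [8, 13, 12, 6, 2]

[8, 13, 12, 6, 2]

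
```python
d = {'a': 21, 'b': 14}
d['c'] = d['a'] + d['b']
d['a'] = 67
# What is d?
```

After line 1: d = {'a': 21, 'b': 14}
After line 2 (d['c'] = 21 + 14): d = {'a': 21, 'b': 14, 'c': 35}
After line 3: d = {'a': 67, 'b': 14, 'c': 35}

{'a': 67, 'b': 14, 'c': 35}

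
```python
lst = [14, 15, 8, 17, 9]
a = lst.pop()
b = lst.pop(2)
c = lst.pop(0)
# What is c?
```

After line 1: lst = [14, 15, 8, 17, 9]
After line 2 (pop() -> a = 9): lst = [14, 15, 8, 17]
After line 3 (pop(2) -> b = 8): lst = [14, 15, 17]
After line 4 (pop(0) -> c = 14): lst = [15, 17]

14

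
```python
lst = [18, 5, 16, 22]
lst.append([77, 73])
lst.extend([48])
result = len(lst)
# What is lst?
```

After line 1: lst = [18, 5, 16, 22]
After line 2 (append adds [77, 73] as single element): lst = [18, 5, 16, 22, [77, 73]]
After line 3 (extend unpacks [48], adds 48): lst = [18, 5, 16, 22, [77, 73], 48]
After line 4: result = len(lst) = 6

[18, 5, 16, 22, [77, 73], 48]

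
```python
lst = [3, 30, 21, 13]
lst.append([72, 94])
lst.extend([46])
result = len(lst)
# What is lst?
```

After line 1: lst = [3, 30, 21, 13]
After line 2 (append adds [72, 94] as single element): lst = [3, 30, 21, 13, [72, 94]]
After line 3 (extend unpacks [46], adds 46): lst = [3, 30, 21, 13, [72, 94], 46]
After line 4: result = len(lst) = 6

[3, 30, 21, 13, [72, 94], 46]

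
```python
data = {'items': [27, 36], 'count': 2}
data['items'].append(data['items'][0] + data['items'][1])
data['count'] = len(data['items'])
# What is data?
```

After line 1: data = {'items': [27, 36], 'count': 2}
After line 2 (append 27 + 36 = 63): data = {'items': [27, 36, 63], 'count': 2}
After line 3 (count = len(items) = 3): data = {'items': [27, 36, 63], 'count': 3}

{'items': [27, 36, 63], 'count': 3}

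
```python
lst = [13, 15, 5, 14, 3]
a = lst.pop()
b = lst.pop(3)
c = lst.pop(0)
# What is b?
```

After line 1: lst = [13, 15, 5, 14, 3]
After line 2 (pop() -> a = 3): lst = [13, 15, 5, 14]
After line 3 (pop(3) -> b = 14): lst = [13, 15, 5]
After line 4 (pop(0) -> c = 13): lst = [15, 5]

14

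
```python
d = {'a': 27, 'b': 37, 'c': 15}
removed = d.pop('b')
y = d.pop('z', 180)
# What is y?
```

After line 1: d = {'a': 27, 'b': 37, 'c': 15}
After line 2 (pop 'b' returns 37): d = {'a': 27, 'c': 15}, removed = 37
After line 3 (pop 'z' missing, returns default 180): d = {'a': 27, 'c': 15}, y = 180

180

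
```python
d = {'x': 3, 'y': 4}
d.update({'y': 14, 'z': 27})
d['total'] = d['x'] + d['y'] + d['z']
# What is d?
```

After line 1: d = {'x': 3, 'y': 4}
After line 2 (y overwritten, z added): d = {'x': 3, 'y': 14, 'z': 27}
After line 3 (total = 3 + 14 + 27 = 44): d = {'x': 3, 'y': 14, 'z': 27, 'total': 44}

{'x': 3, 'y': 14, 'z': 27, 'total': 44}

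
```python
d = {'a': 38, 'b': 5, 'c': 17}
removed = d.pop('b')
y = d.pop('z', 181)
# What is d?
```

After line 1: d = {'a': 38, 'b': 5, 'c': 17}
After line 2 (pop 'b' returns 5): d = {'a': 38, 'c': 17}, removed = 5
After line 3 (pop 'z' missing, returns default 181): d = {'a': 38, 'c': 17}, y = 181

{'a': 38, 'c': 17}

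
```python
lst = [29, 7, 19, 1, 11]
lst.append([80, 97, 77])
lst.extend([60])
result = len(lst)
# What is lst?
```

After line 1: lst = [29, 7, 19, 1, 11]
After line 2 (append adds [80, 97, 77] as single element): lst = [29, 7, 19, 1, 11, [80, 97, 77]]
After line 3 (extend unpacks [60], adds 60): lst = [29, 7, 19, 1, 11, [80, 97, 77], 60]
After line 4: result = len(lst) = 7

[29, 7, 19, 1, 11, [80, 97, 77], 60]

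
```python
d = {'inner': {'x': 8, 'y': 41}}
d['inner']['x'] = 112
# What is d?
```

After line 1: d = {'inner': {'x': 8, 'y': 41}}
After line 2 (inner x overwritten): d = {'inner': {'x': 112, 'y': 41}}

{'inner': {'x': 112, 'y': 41}}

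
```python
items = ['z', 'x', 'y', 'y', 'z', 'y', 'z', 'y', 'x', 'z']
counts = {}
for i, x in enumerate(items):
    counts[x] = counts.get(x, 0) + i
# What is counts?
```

Initial: counts = {}, items = ['z', 'x', 'y', 'y', 'z', 'y', 'z', 'y', 'x', 'z']
i=0, x='z': counts = {'z': 0}
i=1, x='x': counts = {'z': 0, 'x': 1}
i=2, x='y': counts = {'z': 0, 'x': 1, 'y': 2}
i=3, x='y': counts = {'z': 0, 'x': 1, 'y': 5}
i=4, x='z': counts = {'z': 4, 'x': 1, 'y': 5}
i=5, x='y': counts = {'z': 4, 'x': 1, 'y': 10}
i=6, x='z': counts = {'z': 10, 'x': 1, 'y': 10}
i=7, x='y': counts = {'z': 10, 'x': 1, 'y': 17}
i=8, x='x': counts = {'z': 10, 'x': 9, 'y': 17}
i=9, x='z': counts = {'z': 19, 'x': 9, 'y': 17}

{'z': 19, 'x': 9, 'y': 17}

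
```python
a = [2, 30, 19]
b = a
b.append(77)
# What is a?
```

After line 1: a = [2, 30, 19]
After line 2 (b = a is an alias, same object): a = [2, 30, 19], b = [2, 30, 19]
After line 3 (b.append mutates the shared list): a = [2, 30, 19, 77], b = [2, 30, 19, 77]

[2, 30, 19, 77]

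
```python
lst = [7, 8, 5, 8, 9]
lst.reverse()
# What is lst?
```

[9, 8, 5, 8, 7]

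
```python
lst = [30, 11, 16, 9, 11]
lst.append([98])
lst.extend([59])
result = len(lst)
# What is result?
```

After line 1: lst = [30, 11, 16, 9, 11]
After line 2 (append adds [98] as single element): lst = [30, 11, 16, 9, 11, [98]]
After line 3 (extend unpacks [59], adds 59): lst = [30, 11, 16, 9, 11, [98], 59]
After line 4: result = len(lst) = 7

7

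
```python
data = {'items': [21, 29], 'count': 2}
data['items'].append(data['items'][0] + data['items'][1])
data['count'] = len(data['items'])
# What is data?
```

After line 1: data = {'items': [21, 29], 'count': 2}
After line 2 (append 21 + 29 = 50): data = {'items': [21, 29, 50], 'count': 2}
After line 3 (count = len(items) = 3): data = {'items': [21, 29, 50], 'count': 3}

{'items': [21, 29, 50], 'count': 3}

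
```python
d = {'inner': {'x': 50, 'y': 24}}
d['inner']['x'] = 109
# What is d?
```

After line 1: d = {'inner': {'x': 50, 'y': 24}}
After line 2 (inner x overwritten): d = {'inner': {'x': 109, 'y': 24}}

{'inner': {'x': 109, 'y': 24}}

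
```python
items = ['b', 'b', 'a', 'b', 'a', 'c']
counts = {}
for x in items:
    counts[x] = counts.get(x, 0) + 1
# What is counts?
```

Initial: counts = {}, items = ['b', 'b', 'a', 'b', 'a', 'c']
See 'b': counts = {'b': 1}
See 'b': counts = {'b': 2}
See 'a': counts = {'b': 2, 'a': 1}
See 'b': counts = {'b': 3, 'a': 1}
See 'a': counts = {'b': 3, 'a': 2}
See 'c': counts = {'b': 3, 'a': 2, 'c': 1}

{'b': 3, 'a': 2, 'c': 1}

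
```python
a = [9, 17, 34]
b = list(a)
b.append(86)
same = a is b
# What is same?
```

After line 1: a = [9, 17, 34]
After line 2 (b = list(a) is a shallow copy, new object): a = [9, 17, 34], b = [9, 17, 34]
After line 3 (append only mutates b): a = [9, 17, 34], b = [9, 17, 34, 86]
After line 4 (same = a is b; different objects -> False): same = False

False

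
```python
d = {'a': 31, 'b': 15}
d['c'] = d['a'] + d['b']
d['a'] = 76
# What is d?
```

After line 1: d = {'a': 31, 'b': 15}
After line 2 (d['c'] = 31 + 15): d = {'a': 31, 'b': 15, 'c': 46}
After line 3: d = {'a': 76, 'b': 15, 'c': 46}

{'a': 76, 'b': 15, 'c': 46}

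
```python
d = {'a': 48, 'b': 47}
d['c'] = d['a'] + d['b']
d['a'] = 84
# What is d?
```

After line 1: d = {'a': 48, 'b': 47}
After line 2 (d['c'] = 48 + 47): d = {'a': 48, 'b': 47, 'c': 95}
After line 3: d = {'a': 84, 'b': 47, 'c': 95}

{'a': 84, 'b': 47, 'c': 95}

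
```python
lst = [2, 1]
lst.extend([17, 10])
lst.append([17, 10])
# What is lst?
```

After line 1: lst = [2, 1]
After line 2 (extend unpacks [17, 10]): lst = [2, 1, 17, 10]
After line 3 (append adds [17, 10] as single element): lst = [2, 1, 17, 10, [17, 10]]

[2, 1, 17, 10, [17, 10]]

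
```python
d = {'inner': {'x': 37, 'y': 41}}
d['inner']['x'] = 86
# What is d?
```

After line 1: d = {'inner': {'x': 37, 'y': 41}}
After line 2 (inner x overwritten): d = {'inner': {'x': 86, 'y': 41}}

{'inner': {'x': 86, 'y': 41}}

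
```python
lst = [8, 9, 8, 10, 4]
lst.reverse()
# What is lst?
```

[4, 10, 8, 9, 8]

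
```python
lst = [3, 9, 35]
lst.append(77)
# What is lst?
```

[3, 9, 35, 77]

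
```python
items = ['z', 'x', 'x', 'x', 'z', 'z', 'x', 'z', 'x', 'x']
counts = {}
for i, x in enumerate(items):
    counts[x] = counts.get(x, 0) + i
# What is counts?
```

Initial: counts = {}, items = ['z', 'x', 'x', 'x', 'z', 'z', 'x', 'z', 'x', 'x']
i=0, x='z': counts = {'z': 0}
i=1, x='x': counts = {'z': 0, 'x': 1}
i=2, x='x': counts = {'z': 0, 'x': 3}
i=3, x='x': counts = {'z': 0, 'x': 6}
i=4, x='z': counts = {'z': 4, 'x': 6}
i=5, x='z': counts = {'z': 9, 'x': 6}
i=6, x='x': counts = {'z': 9, 'x': 12}
i=7, x='z': counts = {'z': 16, 'x': 12}
i=8, x='x': counts = {'z': 16, 'x': 20}
i=9, x='x': counts = {'z': 16, 'x': 29}

{'z': 16, 'x': 29}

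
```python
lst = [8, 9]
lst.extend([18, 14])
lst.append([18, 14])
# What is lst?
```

After line 1: lst = [8, 9]
After line 2 (extend unpacks [18, 14]): lst = [8, 9, 18, 14]
After line 3 (append adds [18, 14] as single element): lst = [8, 9, 18, 14, [18, 14]]

[8, 9, 18, 14, [18, 14]]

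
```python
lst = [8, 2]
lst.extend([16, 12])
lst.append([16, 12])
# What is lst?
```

After line 1: lst = [8, 2]
After line 2 (extend unpacks [16, 12]): lst = [8, 2, 16, 12]
After line 3 (append adds [16, 12] as single element): lst = [8, 2, 16, 12, [16, 12]]

[8, 2, 16, 12, [16, 12]]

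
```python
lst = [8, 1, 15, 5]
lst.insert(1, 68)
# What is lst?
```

[8, 68, 1, 15, 5]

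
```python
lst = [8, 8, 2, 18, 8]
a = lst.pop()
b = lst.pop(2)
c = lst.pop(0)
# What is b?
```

After line 1: lst = [8, 8, 2, 18, 8]
After line 2 (pop() -> a = 8): lst = [8, 8, 2, 18]
After line 3 (pop(2) -> b = 2): lst = [8, 8, 18]
After line 4 (pop(0) -> c = 8): lst = [8, 18]

2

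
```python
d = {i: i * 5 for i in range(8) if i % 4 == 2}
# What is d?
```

{2: 10, 6: 30}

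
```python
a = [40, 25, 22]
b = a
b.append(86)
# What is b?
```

After line 1: a = [40, 25, 22]
After line 2 (b = a is an alias, same object): a = [40, 25, 22], b = [40, 25, 22]
After line 3 (b.append mutates the shared list): a = [40, 25, 22, 86], b = [40, 25, 22, 86]

[40, 25, 22, 86]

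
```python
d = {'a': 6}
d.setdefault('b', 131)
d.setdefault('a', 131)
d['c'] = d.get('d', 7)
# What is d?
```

After line 1: d = {'a': 6}
After line 2 (setdefault adds 'b'=131): d = {'a': 6, 'b': 131}
After line 3 (setdefault 'a' no-op, already exists): d = {'a': 6, 'b': 131}
After line 4 (get('d', 7) returns default since 'd' not in d): d = {'a': 6, 'b': 131, 'c': 7}

{'a': 6, 'b': 131, 'c': 7}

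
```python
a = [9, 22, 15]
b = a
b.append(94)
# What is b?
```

After line 1: a = [9, 22, 15]
After line 2 (b = a is an alias, same object): a = [9, 22, 15], b = [9, 22, 15]
After line 3 (b.append mutates the shared list): a = [9, 22, 15, 94], b = [9, 22, 15, 94]

[9, 22, 15, 94]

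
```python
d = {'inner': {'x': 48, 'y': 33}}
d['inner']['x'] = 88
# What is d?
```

After line 1: d = {'inner': {'x': 48, 'y': 33}}
After line 2 (inner x overwritten): d = {'inner': {'x': 88, 'y': 33}}

{'inner': {'x': 88, 'y': 33}}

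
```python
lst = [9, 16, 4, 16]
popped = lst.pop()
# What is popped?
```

16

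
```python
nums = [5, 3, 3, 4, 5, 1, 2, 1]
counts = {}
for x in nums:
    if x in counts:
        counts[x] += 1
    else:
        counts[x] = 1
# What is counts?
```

Initial: counts = {}, nums = [5, 3, 3, 4, 5, 1, 2, 1]
See 5: counts = {5: 1}
See 3: counts = {5: 1, 3: 1}
See 3: counts = {5: 1, 3: 2}
See 4: counts = {5: 1, 3: 2, 4: 1}
See 5: counts = {5: 2, 3: 2, 4: 1}
See 1: counts = {5: 2, 3: 2, 4: 1, 1: 1}
See 2: counts = {5: 2, 3: 2, 4: 1, 1: 1, 2: 1}
See 1: counts = {5: 2, 3: 2, 4: 1, 1: 2, 2: 1}

{5: 2, 3: 2, 4: 1, 1: 2, 2: 1}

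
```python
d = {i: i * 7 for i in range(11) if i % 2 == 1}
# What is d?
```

{1: 7, 3: 21, 5: 35, 7: 49, 9: 63}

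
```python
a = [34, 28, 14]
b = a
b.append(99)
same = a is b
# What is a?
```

After line 1: a = [34, 28, 14]
After line 2 (b = a is an alias, same object): a = [34, 28, 14], b = [34, 28, 14]
After line 3 (b.append mutates the shared list): a = [34, 28, 14, 99], b = [34, 28, 14, 99]
After line 4 (same = a is b; same object -> True): same = True

[34, 28, 14, 99]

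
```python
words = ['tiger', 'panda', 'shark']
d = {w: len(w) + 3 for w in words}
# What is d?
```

{'tiger': 8, 'panda': 8, 'shark': 8}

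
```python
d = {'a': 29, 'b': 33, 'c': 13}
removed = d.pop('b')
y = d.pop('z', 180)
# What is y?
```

After line 1: d = {'a': 29, 'b': 33, 'c': 13}
After line 2 (pop 'b' returns 33): d = {'a': 29, 'c': 13}, removed = 33
After line 3 (pop 'z' missing, returns default 180): d = {'a': 29, 'c': 13}, y = 180

180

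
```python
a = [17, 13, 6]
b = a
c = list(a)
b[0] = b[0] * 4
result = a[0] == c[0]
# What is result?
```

After line 1: a = [17, 13, 6]
After line 2 (b = a, alias): a = [17, 13, 6], b = [17, 13, 6]
After line 3 (c = list(a) is a copy, new object): c = [17, 13, 6]
After line 4 (b[0] = 17 * 4 = 68; mutates shared a/b): a = b = [68, 13, 6], c = [17, 13, 6]
After line 5 (a[0] = 68, c[0] = 17; result = False)

False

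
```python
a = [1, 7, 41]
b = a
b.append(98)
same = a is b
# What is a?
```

After line 1: a = [1, 7, 41]
After line 2 (b = a is an alias, same object): a = [1, 7, 41], b = [1, 7, 41]
After line 3 (b.append mutates the shared list): a = [1, 7, 41, 98], b = [1, 7, 41, 98]
After line 4 (same = a is b; same object -> True): same = True

[1, 7, 41, 98]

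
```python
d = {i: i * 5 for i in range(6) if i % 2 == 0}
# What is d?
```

{0: 0, 2: 10, 4: 20}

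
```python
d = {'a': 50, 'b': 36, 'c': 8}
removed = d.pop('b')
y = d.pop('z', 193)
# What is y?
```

After line 1: d = {'a': 50, 'b': 36, 'c': 8}
After line 2 (pop 'b' returns 36): d = {'a': 50, 'c': 8}, removed = 36
After line 3 (pop 'z' missing, returns default 193): d = {'a': 50, 'c': 8}, y = 193

193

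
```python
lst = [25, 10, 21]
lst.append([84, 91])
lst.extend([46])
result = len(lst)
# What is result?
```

After line 1: lst = [25, 10, 21]
After line 2 (append adds [84, 91] as single element): lst = [25, 10, 21, [84, 91]]
After line 3 (extend unpacks [46], adds 46): lst = [25, 10, 21, [84, 91], 46]
After line 4: result = len(lst) = 5

5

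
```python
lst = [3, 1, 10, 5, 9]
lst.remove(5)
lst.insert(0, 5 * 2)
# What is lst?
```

After line 1: lst = [3, 1, 10, 5, 9]
After line 2 (remove first 5): lst = [3, 1, 10, 9]
After line 3 (insert 10 at index 0): lst = [10, 3, 1, 10, 9]

[10, 3, 1, 10, 9]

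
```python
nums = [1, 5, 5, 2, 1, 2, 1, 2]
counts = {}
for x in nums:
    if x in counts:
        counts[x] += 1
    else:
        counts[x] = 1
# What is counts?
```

Initial: counts = {}, nums = [1, 5, 5, 2, 1, 2, 1, 2]
See 1: counts = {1: 1}
See 5: counts = {1: 1, 5: 1}
See 5: counts = {1: 1, 5: 2}
See 2: counts = {1: 1, 5: 2, 2: 1}
See 1: counts = {1: 2, 5: 2, 2: 1}
See 2: counts = {1: 2, 5: 2, 2: 2}
See 1: counts = {1: 3, 5: 2, 2: 2}
See 2: counts = {1: 3, 5: 2, 2: 3}

{1: 3, 5: 2, 2: 3}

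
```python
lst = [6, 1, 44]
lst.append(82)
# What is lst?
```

[6, 1, 44, 82]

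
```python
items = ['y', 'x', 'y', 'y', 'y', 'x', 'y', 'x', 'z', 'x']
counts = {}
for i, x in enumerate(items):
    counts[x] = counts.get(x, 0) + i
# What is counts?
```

Initial: counts = {}, items = ['y', 'x', 'y', 'y', 'y', 'x', 'y', 'x', 'z', 'x']
i=0, x='y': counts = {'y': 0}
i=1, x='x': counts = {'y': 0, 'x': 1}
i=2, x='y': counts = {'y': 2, 'x': 1}
i=3, x='y': counts = {'y': 5, 'x': 1}
i=4, x='y': counts = {'y': 9, 'x': 1}
i=5, x='x': counts = {'y': 9, 'x': 6}
i=6, x='y': counts = {'y': 15, 'x': 6}
i=7, x='x': counts = {'y': 15, 'x': 13}
i=8, x='z': counts = {'y': 15, 'x': 13, 'z': 8}
i=9, x='x': counts = {'y': 15, 'x': 22, 'z': 8}

{'y': 15, 'x': 22, 'z': 8}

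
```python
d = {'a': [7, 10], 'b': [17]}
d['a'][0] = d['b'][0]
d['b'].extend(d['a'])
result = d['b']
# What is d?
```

After line 1: d = {'a': [7, 10], 'b': [17]}
After line 2 (a[0] = b[0] = 17): d = {'a': [17, 10], 'b': [17]}
After line 3 (b.extend(a) appends [17, 10]): d = {'a': [17, 10], 'b': [17, 17, 10]}
After line 4: result = d['b'] = [17, 17, 10]

{'a': [17, 10], 'b': [17, 17, 10]}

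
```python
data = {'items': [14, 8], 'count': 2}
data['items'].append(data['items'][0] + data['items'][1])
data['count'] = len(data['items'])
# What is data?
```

After line 1: data = {'items': [14, 8], 'count': 2}
After line 2 (append 14 + 8 = 22): data = {'items': [14, 8, 22], 'count': 2}
After line 3 (count = len(items) = 3): data = {'items': [14, 8, 22], 'count': 3}

{'items': [14, 8, 22], 'count': 3}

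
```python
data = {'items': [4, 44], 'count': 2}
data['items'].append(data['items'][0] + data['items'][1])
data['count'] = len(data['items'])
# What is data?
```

After line 1: data = {'items': [4, 44], 'count': 2}
After line 2 (append 4 + 44 = 48): data = {'items': [4, 44, 48], 'count': 2}
After line 3 (count = len(items) = 3): data = {'items': [4, 44, 48], 'count': 3}

{'items': [4, 44, 48], 'count': 3}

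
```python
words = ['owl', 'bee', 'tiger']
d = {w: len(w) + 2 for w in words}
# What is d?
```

{'owl': 5, 'bee': 5, 'tiger': 7}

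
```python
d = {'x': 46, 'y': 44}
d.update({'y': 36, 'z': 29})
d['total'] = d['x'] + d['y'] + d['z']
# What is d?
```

After line 1: d = {'x': 46, 'y': 44}
After line 2 (y overwritten, z added): d = {'x': 46, 'y': 36, 'z': 29}
After line 3 (total = 46 + 36 + 29 = 111): d = {'x': 46, 'y': 36, 'z': 29, 'total': 111}

{'x': 46, 'y': 36, 'z': 29, 'total': 111}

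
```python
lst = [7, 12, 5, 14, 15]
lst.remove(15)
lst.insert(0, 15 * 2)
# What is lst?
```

After line 1: lst = [7, 12, 5, 14, 15]
After line 2 (remove first 15): lst = [7, 12, 5, 14]
After line 3 (insert 30 at index 0): lst = [30, 7, 12, 5, 14]

[30, 7, 12, 5, 14]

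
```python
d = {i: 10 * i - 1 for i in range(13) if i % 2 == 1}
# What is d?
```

{1: 9, 3: 29, 5: 49, 7: 69, 9: 89, 11: 109}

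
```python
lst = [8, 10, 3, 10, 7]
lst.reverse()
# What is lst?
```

[7, 10, 3, 10, 8]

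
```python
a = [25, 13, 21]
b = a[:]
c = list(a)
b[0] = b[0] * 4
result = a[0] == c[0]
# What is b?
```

After line 1: a = [25, 13, 21]
After line 2 (b = a[:], copy): a = [25, 13, 21], b = [25, 13, 21]
After line 3 (c = list(a) is a copy, new object): c = [25, 13, 21]
After line 4 (b[0] = 25 * 4 = 100; only b mutates (copy)): a = [25, 13, 21], b = [100, 13, 21], c = [25, 13, 21]
After line 5 (a[0] = 25, c[0] = 25; result = True)

[100, 13, 21]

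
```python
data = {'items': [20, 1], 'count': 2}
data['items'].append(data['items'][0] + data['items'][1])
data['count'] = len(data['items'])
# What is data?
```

After line 1: data = {'items': [20, 1], 'count': 2}
After line 2 (append 20 + 1 = 21): data = {'items': [20, 1, 21], 'count': 2}
After line 3 (count = len(items) = 3): data = {'items': [20, 1, 21], 'count': 3}

{'items': [20, 1, 21], 'count': 3}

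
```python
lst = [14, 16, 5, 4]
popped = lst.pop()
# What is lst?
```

[14, 16, 5]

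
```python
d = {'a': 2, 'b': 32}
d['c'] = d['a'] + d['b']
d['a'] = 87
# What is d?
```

After line 1: d = {'a': 2, 'b': 32}
After line 2 (d['c'] = 2 + 32): d = {'a': 2, 'b': 32, 'c': 34}
After line 3: d = {'a': 87, 'b': 32, 'c': 34}

{'a': 87, 'b': 32, 'c': 34}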